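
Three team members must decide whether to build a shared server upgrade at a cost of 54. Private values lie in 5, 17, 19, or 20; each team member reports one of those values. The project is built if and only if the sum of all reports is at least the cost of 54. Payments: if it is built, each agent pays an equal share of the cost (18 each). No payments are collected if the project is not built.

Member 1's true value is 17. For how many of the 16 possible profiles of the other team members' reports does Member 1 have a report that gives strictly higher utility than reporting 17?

6

Others report (17, 20): truth gives -1; report 5 gives 0 > -1. Violating.
Others report (19, 19): truth gives -1; report 5 gives 0 > -1. Violating.
Others report (19, 20): truth gives -1; report 5 gives 0 > -1. Violating.
Others report (20, 17): truth gives -1; report 5 gives 0 > -1. Violating.
Others report (5, 5): truth gives 0; no alternative beats it.
Others report (5, 17): truth gives 0; no alternative beats it.
(Checking all 16 profiles: 6 have a profitable deviation, 10 do not.)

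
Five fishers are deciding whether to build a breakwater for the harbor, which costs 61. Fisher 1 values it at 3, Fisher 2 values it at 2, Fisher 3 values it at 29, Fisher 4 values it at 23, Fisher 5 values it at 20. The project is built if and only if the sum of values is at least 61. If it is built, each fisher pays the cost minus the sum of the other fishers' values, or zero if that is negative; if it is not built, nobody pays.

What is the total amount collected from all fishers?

Total value 77 ≥ cost 61, so it is built.
Fisher 1: others sum to 74; max(0, 61 - 74) = 0.
Fisher 2: others sum to 75; max(0, 61 - 75) = 0.
Fisher 3: others sum to 48; max(0, 61 - 48) = 13.
Fisher 4: others sum to 54; max(0, 61 - 54) = 7.
Fisher 5: others sum to 57; max(0, 61 - 57) = 4.
Total collected = 0 + 0 + 13 + 7 + 4 = 24.

24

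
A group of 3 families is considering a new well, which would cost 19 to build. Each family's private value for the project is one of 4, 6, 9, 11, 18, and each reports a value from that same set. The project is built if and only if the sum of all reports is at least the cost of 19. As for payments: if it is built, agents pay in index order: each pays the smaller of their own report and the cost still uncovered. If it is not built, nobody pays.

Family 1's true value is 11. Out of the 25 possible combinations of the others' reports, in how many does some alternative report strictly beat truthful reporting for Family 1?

24

Others report (4, 6): truth gives 0; report 9 gives 2 > 0. Violating.
Others report (4, 9): truth gives 0; report 6 gives 5 > 0. Violating.
Others report (4, 11): truth gives 0; report 4 gives 7 > 0. Violating.
Others report (4, 18): truth gives 0; report 4 gives 7 > 0. Violating.
Others report (4, 4): truth gives 0; no alternative beats it.
(Checking all 25 profiles: 24 have a profitable deviation, 1 does not.)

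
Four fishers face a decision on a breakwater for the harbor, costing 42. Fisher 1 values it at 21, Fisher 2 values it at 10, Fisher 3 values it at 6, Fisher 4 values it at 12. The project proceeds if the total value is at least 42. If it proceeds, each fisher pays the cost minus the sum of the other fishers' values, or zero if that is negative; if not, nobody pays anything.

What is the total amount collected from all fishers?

Total value 49 ≥ cost 42, so it is built.
Fisher 1: others sum to 28; max(0, 42 - 28) = 14.
Fisher 2: others sum to 39; max(0, 42 - 39) = 3.
Fisher 3: others sum to 43; max(0, 42 - 43) = 0.
Fisher 4: others sum to 37; max(0, 42 - 37) = 5.
Total collected = 14 + 3 + 0 + 5 = 22.

22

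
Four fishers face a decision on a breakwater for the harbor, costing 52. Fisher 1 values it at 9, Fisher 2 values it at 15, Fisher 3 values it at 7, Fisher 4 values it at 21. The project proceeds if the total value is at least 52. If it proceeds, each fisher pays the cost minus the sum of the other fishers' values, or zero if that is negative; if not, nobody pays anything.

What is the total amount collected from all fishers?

52

Total value 52 ≥ cost 52, so it is built.
Fisher 1: others sum to 43; max(0, 52 - 43) = 9.
Fisher 2: others sum to 37; max(0, 52 - 37) = 15.
Fisher 3: others sum to 45; max(0, 52 - 45) = 7.
Fisher 4: others sum to 31; max(0, 52 - 31) = 21.
Total collected = 9 + 15 + 7 + 21 = 52.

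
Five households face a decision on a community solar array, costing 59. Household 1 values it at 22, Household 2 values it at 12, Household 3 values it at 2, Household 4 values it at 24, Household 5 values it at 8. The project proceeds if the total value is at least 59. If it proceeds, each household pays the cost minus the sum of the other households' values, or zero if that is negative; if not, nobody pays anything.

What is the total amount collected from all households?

Total value 68 ≥ cost 59, so it is built.
Household 1: others sum to 46; max(0, 59 - 46) = 13.
Household 2: others sum to 56; max(0, 59 - 56) = 3.
Household 3: others sum to 66; max(0, 59 - 66) = 0.
Household 4: others sum to 44; max(0, 59 - 44) = 15.
Household 5: others sum to 60; max(0, 59 - 60) = 0.
Total collected = 13 + 3 + 0 + 15 + 0 = 31.

31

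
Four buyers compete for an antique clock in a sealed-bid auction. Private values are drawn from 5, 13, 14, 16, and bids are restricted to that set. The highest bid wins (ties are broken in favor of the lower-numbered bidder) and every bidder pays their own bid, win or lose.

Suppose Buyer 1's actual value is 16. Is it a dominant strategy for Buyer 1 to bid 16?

No

Consider the case where Buyer 2 bids 5, Buyer 3 bids 5 and Buyer 4 bids 5.
Truthful bid 16: wins, pays 16, utility 16 - 16 = 0.
Bid 5 instead: wins, pays 5, utility 16 - 5 = 11.
Since 11 > 0, bidding 5 is strictly better here, so truthful bidding is not dominant.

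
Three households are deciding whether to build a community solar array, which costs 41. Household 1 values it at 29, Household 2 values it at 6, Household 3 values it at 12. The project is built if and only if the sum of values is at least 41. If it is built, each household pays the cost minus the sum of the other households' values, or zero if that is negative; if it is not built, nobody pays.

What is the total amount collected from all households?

29

Total value 47 ≥ cost 41, so it is built.
Household 1: others sum to 18; max(0, 41 - 18) = 23.
Household 2: others sum to 41; max(0, 41 - 41) = 0.
Household 3: others sum to 35; max(0, 41 - 35) = 6.
Total collected = 23 + 0 + 6 = 29.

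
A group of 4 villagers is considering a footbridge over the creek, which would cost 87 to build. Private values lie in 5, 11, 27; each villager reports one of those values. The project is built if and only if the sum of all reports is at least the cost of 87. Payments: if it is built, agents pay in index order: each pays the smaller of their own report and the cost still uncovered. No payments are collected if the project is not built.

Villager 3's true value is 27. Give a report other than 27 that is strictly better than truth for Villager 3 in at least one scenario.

Suppose Villager 1 reports 27, Villager 2 reports 27 and Villager 4 reports 27.
Report 27: project built, pays 27, utility 27 - 27 = 0.
Report 11: project built, pays 11, utility 27 - 11 = 16.
So reporting 11 beats truth here (16 > 0).

11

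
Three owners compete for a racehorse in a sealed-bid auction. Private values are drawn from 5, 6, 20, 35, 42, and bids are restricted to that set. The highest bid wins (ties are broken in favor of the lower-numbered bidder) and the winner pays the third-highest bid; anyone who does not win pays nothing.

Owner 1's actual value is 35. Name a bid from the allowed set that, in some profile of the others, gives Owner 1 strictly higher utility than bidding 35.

42

Suppose Owner 2 bids 5 and Owner 3 bids 42.
Bid 35: loses, pays 0, utility 0.
Bid 42: wins, pays 5, utility 35 - 5 = 30.
So bidding 42 beats truth here (30 > 0).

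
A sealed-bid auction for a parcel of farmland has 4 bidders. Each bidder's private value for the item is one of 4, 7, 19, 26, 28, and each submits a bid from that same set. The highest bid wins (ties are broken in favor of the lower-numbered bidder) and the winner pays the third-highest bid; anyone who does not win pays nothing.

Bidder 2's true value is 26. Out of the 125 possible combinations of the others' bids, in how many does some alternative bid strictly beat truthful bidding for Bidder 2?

27

Others bid (4, 4, 28): truth gives 0; bid 28 gives 22 > 0. Violating.
Others bid (4, 7, 28): truth gives 0; bid 28 gives 19 > 0. Violating.
Others bid (4, 19, 28): truth gives 0; bid 28 gives 7 > 0. Violating.
Others bid (4, 28, 4): truth gives 0; bid 28 gives 22 > 0. Violating.
Others bid (4, 4, 4): truth gives 22; no alternative beats it.
Others bid (4, 4, 7): truth gives 22; no alternative beats it.
(Checking all 125 profiles: 27 have a profitable deviation, 98 do not.)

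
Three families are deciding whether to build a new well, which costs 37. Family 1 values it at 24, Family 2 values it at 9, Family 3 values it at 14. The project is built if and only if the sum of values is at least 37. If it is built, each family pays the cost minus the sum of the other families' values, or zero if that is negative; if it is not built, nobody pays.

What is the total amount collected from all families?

Total value 47 ≥ cost 37, so it is built.
Family 1: others sum to 23; max(0, 37 - 23) = 14.
Family 2: others sum to 38; max(0, 37 - 38) = 0.
Family 3: others sum to 33; max(0, 37 - 33) = 4.
Total collected = 14 + 0 + 4 = 18.

18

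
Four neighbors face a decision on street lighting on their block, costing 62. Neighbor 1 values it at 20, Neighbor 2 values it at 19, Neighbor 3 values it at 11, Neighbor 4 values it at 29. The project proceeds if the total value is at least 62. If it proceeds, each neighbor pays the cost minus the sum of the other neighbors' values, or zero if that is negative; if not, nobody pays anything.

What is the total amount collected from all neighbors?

17

Total value 79 ≥ cost 62, so it is built.
Neighbor 1: others sum to 59; max(0, 62 - 59) = 3.
Neighbor 2: others sum to 60; max(0, 62 - 60) = 2.
Neighbor 3: others sum to 68; max(0, 62 - 68) = 0.
Neighbor 4: others sum to 50; max(0, 62 - 50) = 12.
Total collected = 3 + 2 + 0 + 12 = 17.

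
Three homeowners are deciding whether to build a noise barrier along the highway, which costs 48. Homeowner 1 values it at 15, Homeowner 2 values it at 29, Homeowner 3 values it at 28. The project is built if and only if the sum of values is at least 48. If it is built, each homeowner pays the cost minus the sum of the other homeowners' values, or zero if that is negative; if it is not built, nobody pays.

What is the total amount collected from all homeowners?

9

Total value 72 ≥ cost 48, so it is built.
Homeowner 1: others sum to 57; max(0, 48 - 57) = 0.
Homeowner 2: others sum to 43; max(0, 48 - 43) = 5.
Homeowner 3: others sum to 44; max(0, 48 - 44) = 4.
Total collected = 0 + 5 + 4 = 9.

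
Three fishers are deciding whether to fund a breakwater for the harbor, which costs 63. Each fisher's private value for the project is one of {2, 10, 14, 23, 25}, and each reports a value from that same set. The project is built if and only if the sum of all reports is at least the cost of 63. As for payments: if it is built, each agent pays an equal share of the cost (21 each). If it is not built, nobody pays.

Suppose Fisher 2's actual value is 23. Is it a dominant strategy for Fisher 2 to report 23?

No

Consider the case where Fisher 1 reports 14 and Fisher 3 reports 25.
Truthful report 23: project not built, utility 0.
Report 25 instead: project built, pays 21, utility 23 - 21 = 2.
Since 2 > 0, reporting 25 is strictly better here, so truthful reporting is not dominant.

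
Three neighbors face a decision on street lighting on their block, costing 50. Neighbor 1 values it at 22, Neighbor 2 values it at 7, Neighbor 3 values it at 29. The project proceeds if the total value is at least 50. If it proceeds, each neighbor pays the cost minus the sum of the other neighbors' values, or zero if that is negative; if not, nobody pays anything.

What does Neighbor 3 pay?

Total value 58 ≥ cost 50, so the project is built.
The other neighbors' values sum to 29.
Cost minus that sum is 50 - 29 = 21.

21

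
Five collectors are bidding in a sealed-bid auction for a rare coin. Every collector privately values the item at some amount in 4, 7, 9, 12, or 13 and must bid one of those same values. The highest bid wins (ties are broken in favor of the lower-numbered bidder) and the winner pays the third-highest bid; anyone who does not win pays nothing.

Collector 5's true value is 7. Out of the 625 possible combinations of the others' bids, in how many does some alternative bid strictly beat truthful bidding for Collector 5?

12

Others bid (4, 4, 4, 7): truth gives 0; bid 9 gives 3 > 0. Violating.
Others bid (4, 4, 4, 9): truth gives 0; bid 12 gives 3 > 0. Violating.
Others bid (4, 4, 4, 12): truth gives 0; bid 13 gives 3 > 0. Violating.
Others bid (4, 4, 7, 4): truth gives 0; bid 9 gives 3 > 0. Violating.
Others bid (4, 4, 4, 4): truth gives 3; no alternative beats it.
Others bid (4, 4, 4, 13): truth gives 0; no alternative beats it.
(Checking all 625 profiles: 12 have a profitable deviation, 613 do not.)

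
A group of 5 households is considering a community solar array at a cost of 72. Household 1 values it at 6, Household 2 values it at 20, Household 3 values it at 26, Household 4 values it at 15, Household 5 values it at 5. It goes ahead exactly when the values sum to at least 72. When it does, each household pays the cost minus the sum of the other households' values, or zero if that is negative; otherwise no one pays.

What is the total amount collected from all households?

72

Total value 72 ≥ cost 72, so it is built.
Household 1: others sum to 66; max(0, 72 - 66) = 6.
Household 2: others sum to 52; max(0, 72 - 52) = 20.
Household 3: others sum to 46; max(0, 72 - 46) = 26.
Household 4: others sum to 57; max(0, 72 - 57) = 15.
Household 5: others sum to 67; max(0, 72 - 67) = 5.
Total collected = 6 + 20 + 26 + 15 + 5 = 72.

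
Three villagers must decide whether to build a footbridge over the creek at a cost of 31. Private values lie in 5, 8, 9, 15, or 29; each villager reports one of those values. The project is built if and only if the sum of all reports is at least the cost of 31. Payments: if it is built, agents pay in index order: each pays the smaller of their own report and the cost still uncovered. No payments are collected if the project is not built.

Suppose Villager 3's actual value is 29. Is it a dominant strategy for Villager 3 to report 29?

Yes

Check each profile of the others' reports and compare truth against every alternative report.
Others report (5, 9): truth gives 12, best alternative gives 0.
Others report (9, 5): truth gives 12, best alternative gives 0.
Others report (5, 8): truth gives 11, best alternative gives 0.
Others report (8, 5): truth gives 11, best alternative gives 0.
Others report (5, 5): truth gives 8, best alternative gives 0.
Others report (5, 29): truth gives 29, best alternative gives 29.
(Remaining 19 profiles checked similarly; truth is weakly best in each.)
In every case the truthful report is at least as good as any alternative, so it is a dominant strategy.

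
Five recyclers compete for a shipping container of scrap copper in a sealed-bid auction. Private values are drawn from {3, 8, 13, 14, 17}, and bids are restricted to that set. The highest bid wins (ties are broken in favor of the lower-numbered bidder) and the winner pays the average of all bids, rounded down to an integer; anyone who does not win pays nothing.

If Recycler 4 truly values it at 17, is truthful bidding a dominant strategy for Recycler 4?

No

Consider the case where Recycler 1 bids 3, Recycler 2 bids 3, Recycler 3 bids 3 and Recycler 5 bids 3.
Truthful bid 17: wins, pays 5, utility 17 - 5 = 12.
Bid 8 instead: wins, pays 4, utility 17 - 4 = 13.
Since 13 > 12, bidding 8 is strictly better here, so truthful bidding is not dominant.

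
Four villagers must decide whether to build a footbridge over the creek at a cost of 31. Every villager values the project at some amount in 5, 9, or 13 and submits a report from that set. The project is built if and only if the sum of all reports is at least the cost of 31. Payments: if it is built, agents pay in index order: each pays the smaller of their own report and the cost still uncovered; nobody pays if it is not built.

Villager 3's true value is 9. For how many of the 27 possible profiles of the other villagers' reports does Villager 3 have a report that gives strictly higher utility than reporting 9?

Others report (5, 9, 13): truth gives 0; report 5 gives 4 > 0. Violating.
Others report (5, 13, 9): truth gives 0; report 5 gives 4 > 0. Violating.
Others report (5, 13, 13): truth gives 0; report 5 gives 4 > 0. Violating.
Others report (9, 5, 13): truth gives 0; report 5 gives 4 > 0. Violating.
Others report (5, 5, 5): truth gives 0; no alternative beats it.
Others report (5, 5, 9): truth gives 0; no alternative beats it.
(Checking all 27 profiles: 14 have a profitable deviation, 13 do not.)

14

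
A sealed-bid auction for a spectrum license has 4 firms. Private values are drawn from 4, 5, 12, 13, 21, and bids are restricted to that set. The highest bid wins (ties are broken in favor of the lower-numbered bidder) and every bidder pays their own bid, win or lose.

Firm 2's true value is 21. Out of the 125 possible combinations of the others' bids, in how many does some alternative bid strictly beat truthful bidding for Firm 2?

73

Others bid (4, 4, 4): truth gives 0; bid 5 gives 16 > 0. Violating.
Others bid (4, 4, 5): truth gives 0; bid 5 gives 16 > 0. Violating.
Others bid (4, 4, 12): truth gives 0; bid 12 gives 9 > 0. Violating.
Others bid (4, 4, 13): truth gives 0; bid 13 gives 8 > 0. Violating.
Others bid (4, 4, 21): truth gives 0; no alternative beats it.
Others bid (4, 5, 21): truth gives 0; no alternative beats it.
(Checking all 125 profiles: 73 have a profitable deviation, 52 do not.)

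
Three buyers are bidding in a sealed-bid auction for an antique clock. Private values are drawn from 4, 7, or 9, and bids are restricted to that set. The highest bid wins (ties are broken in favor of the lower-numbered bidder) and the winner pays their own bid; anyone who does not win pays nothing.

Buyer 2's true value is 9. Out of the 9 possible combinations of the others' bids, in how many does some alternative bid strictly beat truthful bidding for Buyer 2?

2

Others bid (4, 4): truth gives 0; bid 7 gives 2 > 0. Violating.
Others bid (4, 7): truth gives 0; bid 7 gives 2 > 0. Violating.
Others bid (4, 9): truth gives 0; no alternative beats it.
Others bid (7, 4): truth gives 0; no alternative beats it.
(Checking all 9 profiles: 2 have a profitable deviation, 7 do not.)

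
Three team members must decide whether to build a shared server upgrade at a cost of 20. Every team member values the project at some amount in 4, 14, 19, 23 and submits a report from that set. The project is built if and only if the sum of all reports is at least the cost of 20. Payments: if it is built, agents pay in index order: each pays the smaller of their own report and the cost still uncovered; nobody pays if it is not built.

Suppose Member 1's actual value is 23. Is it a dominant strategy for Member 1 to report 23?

Consider the case where Member 2 reports 4 and Member 3 reports 4.
Truthful report 23: project built, pays 20, utility 23 - 20 = 3.
Report 14 instead: project built, pays 14, utility 23 - 14 = 9.
Since 9 > 3, reporting 14 is strictly better here, so truthful reporting is not dominant.

No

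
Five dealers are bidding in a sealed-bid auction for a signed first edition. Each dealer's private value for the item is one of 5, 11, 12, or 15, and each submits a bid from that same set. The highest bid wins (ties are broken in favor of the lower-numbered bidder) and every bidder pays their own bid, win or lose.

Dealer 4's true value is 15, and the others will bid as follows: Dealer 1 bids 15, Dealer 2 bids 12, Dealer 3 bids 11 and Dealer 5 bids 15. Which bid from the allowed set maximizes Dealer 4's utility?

Bid 5: loses but pays 5, utility -5.
Bid 11: loses but pays 11, utility -11.
Bid 12: loses but pays 12, utility -12.
Bid 15: loses but pays 15, utility -15.
The best choice is 5 with utility -5.

5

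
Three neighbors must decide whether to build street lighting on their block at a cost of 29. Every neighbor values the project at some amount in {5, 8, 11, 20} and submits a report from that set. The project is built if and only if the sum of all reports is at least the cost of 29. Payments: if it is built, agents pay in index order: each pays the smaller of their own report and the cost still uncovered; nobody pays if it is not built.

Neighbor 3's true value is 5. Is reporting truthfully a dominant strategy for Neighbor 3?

Yes

Check each profile of the others' reports and compare truth against every alternative report.
Others report (11, 11): truth gives 0, best alternative gives -2.
Others report (11, 20): truth gives 5, best alternative gives 5.
Others report (20, 11): truth gives 5, best alternative gives 5.
Others report (20, 20): truth gives 5, best alternative gives 5.
Others report (8, 20): truth gives 4, best alternative gives 4.
Others report (20, 8): truth gives 4, best alternative gives 4.
(Remaining 10 profiles checked similarly; truth is weakly best in each.)
In every case the truthful report is at least as good as any alternative, so it is a dominant strategy.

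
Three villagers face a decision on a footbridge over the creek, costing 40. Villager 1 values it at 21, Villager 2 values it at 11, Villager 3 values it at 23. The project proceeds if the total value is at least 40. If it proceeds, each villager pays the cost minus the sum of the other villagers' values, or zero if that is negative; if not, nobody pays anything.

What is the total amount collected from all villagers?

Total value 55 ≥ cost 40, so it is built.
Villager 1: others sum to 34; max(0, 40 - 34) = 6.
Villager 2: others sum to 44; max(0, 40 - 44) = 0.
Villager 3: others sum to 32; max(0, 40 - 32) = 8.
Total collected = 6 + 0 + 8 = 14.

14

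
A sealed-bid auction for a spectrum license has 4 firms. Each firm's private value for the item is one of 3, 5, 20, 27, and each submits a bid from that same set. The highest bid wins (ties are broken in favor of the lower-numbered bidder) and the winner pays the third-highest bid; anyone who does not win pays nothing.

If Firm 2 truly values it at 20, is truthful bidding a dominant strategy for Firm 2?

No

Consider the case where Firm 1 bids 3, Firm 3 bids 3 and Firm 4 bids 27.
Truthful bid 20: loses, pays 0, utility 0.
Bid 27 instead: wins, pays 3, utility 20 - 3 = 17.
Since 17 > 0, bidding 27 is strictly better here, so truthful bidding is not dominant.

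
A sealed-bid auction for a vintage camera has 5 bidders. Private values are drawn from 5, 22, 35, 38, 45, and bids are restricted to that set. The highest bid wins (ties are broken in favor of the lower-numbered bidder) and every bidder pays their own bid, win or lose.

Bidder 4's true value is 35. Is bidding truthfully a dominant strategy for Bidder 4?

No

Consider the case where Bidder 1 bids 5, Bidder 2 bids 5, Bidder 3 bids 5 and Bidder 5 bids 5.
Truthful bid 35: wins, pays 35, utility 35 - 35 = 0.
Bid 22 instead: wins, pays 22, utility 35 - 22 = 13.
Since 13 > 0, bidding 22 is strictly better here, so truthful bidding is not dominant.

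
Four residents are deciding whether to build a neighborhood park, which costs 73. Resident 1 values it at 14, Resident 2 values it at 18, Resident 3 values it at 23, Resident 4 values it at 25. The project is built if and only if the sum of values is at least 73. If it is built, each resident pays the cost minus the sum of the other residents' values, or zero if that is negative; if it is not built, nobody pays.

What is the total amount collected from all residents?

52

Total value 80 ≥ cost 73, so it is built.
Resident 1: others sum to 66; max(0, 73 - 66) = 7.
Resident 2: others sum to 62; max(0, 73 - 62) = 11.
Resident 3: others sum to 57; max(0, 73 - 57) = 16.
Resident 4: others sum to 55; max(0, 73 - 55) = 18.
Total collected = 7 + 11 + 16 + 18 = 52.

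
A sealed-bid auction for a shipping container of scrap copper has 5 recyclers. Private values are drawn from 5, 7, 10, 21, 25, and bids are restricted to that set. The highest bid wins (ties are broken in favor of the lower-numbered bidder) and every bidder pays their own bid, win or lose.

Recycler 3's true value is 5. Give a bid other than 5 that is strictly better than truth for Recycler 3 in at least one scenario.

7

Suppose Recycler 1 bids 5, Recycler 2 bids 5, Recycler 4 bids 5 and Recycler 5 bids 5.
Bid 5: loses but pays 5, utility -5.
Bid 7: wins, pays 7, utility 5 - 7 = -2.
So bidding 7 beats truth here (-2 > -5).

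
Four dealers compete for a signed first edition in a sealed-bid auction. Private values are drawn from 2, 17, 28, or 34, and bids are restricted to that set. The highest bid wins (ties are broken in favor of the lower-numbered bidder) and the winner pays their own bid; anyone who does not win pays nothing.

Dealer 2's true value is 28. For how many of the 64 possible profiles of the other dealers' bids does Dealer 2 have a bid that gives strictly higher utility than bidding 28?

4

Others bid (2, 2, 2): truth gives 0; bid 17 gives 11 > 0. Violating.
Others bid (2, 2, 17): truth gives 0; bid 17 gives 11 > 0. Violating.
Others bid (2, 17, 2): truth gives 0; bid 17 gives 11 > 0. Violating.
Others bid (2, 17, 17): truth gives 0; bid 17 gives 11 > 0. Violating.
Others bid (2, 2, 28): truth gives 0; no alternative beats it.
Others bid (2, 2, 34): truth gives 0; no alternative beats it.
(Checking all 64 profiles: 4 have a profitable deviation, 60 do not.)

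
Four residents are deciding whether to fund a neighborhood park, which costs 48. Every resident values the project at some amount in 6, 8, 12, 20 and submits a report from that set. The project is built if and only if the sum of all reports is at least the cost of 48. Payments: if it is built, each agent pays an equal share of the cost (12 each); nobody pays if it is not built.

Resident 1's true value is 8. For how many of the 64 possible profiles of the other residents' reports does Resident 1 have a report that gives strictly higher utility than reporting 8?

6

Others report (8, 12, 20): truth gives -4; report 6 gives 0 > -4. Violating.
Others report (8, 20, 12): truth gives -4; report 6 gives 0 > -4. Violating.
Others report (12, 8, 20): truth gives -4; report 6 gives 0 > -4. Violating.
Others report (12, 20, 8): truth gives -4; report 6 gives 0 > -4. Violating.
Others report (6, 6, 6): truth gives 0; no alternative beats it.
Others report (6, 6, 8): truth gives 0; no alternative beats it.
(Checking all 64 profiles: 6 have a profitable deviation, 58 do not.)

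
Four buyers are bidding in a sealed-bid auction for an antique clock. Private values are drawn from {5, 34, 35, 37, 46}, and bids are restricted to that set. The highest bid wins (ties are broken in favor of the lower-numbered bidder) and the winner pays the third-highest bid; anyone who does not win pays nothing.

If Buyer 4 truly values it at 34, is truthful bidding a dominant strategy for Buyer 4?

Consider the case where Buyer 1 bids 5, Buyer 2 bids 5 and Buyer 3 bids 34.
Truthful bid 34: loses, pays 0, utility 0.
Bid 35 instead: wins, pays 5, utility 34 - 5 = 29.
Since 29 > 0, bidding 35 is strictly better here, so truthful bidding is not dominant.

No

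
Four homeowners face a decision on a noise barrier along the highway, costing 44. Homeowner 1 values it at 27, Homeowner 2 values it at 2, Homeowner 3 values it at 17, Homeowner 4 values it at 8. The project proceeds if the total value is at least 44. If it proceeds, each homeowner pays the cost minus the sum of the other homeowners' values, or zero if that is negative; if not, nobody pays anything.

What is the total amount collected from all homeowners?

24

Total value 54 ≥ cost 44, so it is built.
Homeowner 1: others sum to 27; max(0, 44 - 27) = 17.
Homeowner 2: others sum to 52; max(0, 44 - 52) = 0.
Homeowner 3: others sum to 37; max(0, 44 - 37) = 7.
Homeowner 4: others sum to 46; max(0, 44 - 46) = 0.
Total collected = 17 + 0 + 7 + 0 = 24.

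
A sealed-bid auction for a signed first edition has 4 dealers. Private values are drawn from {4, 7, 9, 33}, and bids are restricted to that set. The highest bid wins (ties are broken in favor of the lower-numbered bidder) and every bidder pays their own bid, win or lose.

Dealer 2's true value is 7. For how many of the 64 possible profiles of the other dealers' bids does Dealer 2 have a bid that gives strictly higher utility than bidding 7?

Others bid (4, 4, 9): truth gives -7; bid 9 gives -2 > -7. Violating.
Others bid (4, 4, 33): truth gives -7; bid 4 gives -4 > -7. Violating.
Others bid (4, 7, 9): truth gives -7; bid 9 gives -2 > -7. Violating.
Others bid (4, 7, 33): truth gives -7; bid 4 gives -4 > -7. Violating.
Others bid (4, 4, 4): truth gives 0; no alternative beats it.
Others bid (4, 4, 7): truth gives 0; no alternative beats it.
(Checking all 64 profiles: 60 have a profitable deviation, 4 do not.)

60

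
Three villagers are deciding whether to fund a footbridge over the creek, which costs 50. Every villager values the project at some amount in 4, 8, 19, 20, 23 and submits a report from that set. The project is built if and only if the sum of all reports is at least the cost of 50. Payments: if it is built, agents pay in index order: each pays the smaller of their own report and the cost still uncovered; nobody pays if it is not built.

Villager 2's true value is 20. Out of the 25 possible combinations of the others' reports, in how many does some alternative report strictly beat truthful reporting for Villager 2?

11

Others report (8, 23): truth gives 0; report 19 gives 1 > 0. Violating.
Others report (19, 19): truth gives 0; report 19 gives 1 > 0. Violating.
Others report (19, 20): truth gives 0; report 19 gives 1 > 0. Violating.
Others report (19, 23): truth gives 0; report 8 gives 12 > 0. Violating.
Others report (4, 4): truth gives 0; no alternative beats it.
Others report (4, 8): truth gives 0; no alternative beats it.
(Checking all 25 profiles: 11 have a profitable deviation, 14 do not.)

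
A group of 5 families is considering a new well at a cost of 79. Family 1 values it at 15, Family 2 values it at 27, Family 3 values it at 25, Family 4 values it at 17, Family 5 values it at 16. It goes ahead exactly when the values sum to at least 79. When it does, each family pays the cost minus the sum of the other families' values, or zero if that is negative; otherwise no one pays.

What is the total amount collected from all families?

Total value 100 ≥ cost 79, so it is built.
Family 1: others sum to 85; max(0, 79 - 85) = 0.
Family 2: others sum to 73; max(0, 79 - 73) = 6.
Family 3: others sum to 75; max(0, 79 - 75) = 4.
Family 4: others sum to 83; max(0, 79 - 83) = 0.
Family 5: others sum to 84; max(0, 79 - 84) = 0.
Total collected = 0 + 6 + 4 + 0 + 0 = 10.

10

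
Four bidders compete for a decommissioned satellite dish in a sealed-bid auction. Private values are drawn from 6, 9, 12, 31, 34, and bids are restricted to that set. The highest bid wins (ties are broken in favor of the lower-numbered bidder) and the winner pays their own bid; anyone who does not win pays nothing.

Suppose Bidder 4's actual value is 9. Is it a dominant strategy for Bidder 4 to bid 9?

Yes

Check each profile of the others' bids and compare truth against every alternative bid.
Others bid (6, 6, 6): truth gives 0, best alternative gives 0.
Others bid (6, 6, 9): truth gives 0, best alternative gives 0.
Others bid (6, 6, 12): truth gives 0, best alternative gives 0.
Others bid (6, 6, 31): truth gives 0, best alternative gives 0.
Others bid (6, 6, 34): truth gives 0, best alternative gives 0.
Others bid (6, 9, 6): truth gives 0, best alternative gives 0.
(Remaining 119 profiles checked similarly; truth is weakly best in each.)
In every case the truthful bid is at least as good as any alternative, so it is a dominant strategy.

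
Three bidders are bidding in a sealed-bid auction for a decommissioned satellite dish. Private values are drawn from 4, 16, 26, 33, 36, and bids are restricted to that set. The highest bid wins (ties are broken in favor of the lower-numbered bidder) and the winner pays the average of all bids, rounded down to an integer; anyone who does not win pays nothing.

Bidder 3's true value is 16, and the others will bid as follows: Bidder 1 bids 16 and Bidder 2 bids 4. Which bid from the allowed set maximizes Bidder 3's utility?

26

Bid 4: loses, pays 0, utility 0.
Bid 16: loses, pays 0, utility 0.
Bid 26: wins, pays 15, utility 16 - 15 = 1.
Bid 33: wins, pays 17, utility 16 - 17 = -1.
Bid 36: wins, pays 18, utility 16 - 18 = -2.
The best choice is 26 with utility 1.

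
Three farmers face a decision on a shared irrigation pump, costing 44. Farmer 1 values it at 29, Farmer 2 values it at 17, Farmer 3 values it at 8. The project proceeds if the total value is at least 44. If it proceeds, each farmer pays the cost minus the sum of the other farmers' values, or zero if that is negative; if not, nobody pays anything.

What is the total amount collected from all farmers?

Total value 54 ≥ cost 44, so it is built.
Farmer 1: others sum to 25; max(0, 44 - 25) = 19.
Farmer 2: others sum to 37; max(0, 44 - 37) = 7.
Farmer 3: others sum to 46; max(0, 44 - 46) = 0.
Total collected = 19 + 7 + 0 = 26.

26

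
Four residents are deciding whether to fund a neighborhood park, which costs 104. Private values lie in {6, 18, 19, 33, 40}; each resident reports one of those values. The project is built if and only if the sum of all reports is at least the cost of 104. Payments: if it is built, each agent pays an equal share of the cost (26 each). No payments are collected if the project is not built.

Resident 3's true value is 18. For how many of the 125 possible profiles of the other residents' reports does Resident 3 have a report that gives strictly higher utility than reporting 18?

Others report (6, 40, 40): truth gives -8; report 6 gives 0 > -8. Violating.
Others report (18, 33, 40): truth gives -8; report 6 gives 0 > -8. Violating.
Others report (18, 40, 33): truth gives -8; report 6 gives 0 > -8. Violating.
Others report (19, 33, 40): truth gives -8; report 6 gives 0 > -8. Violating.
Others report (6, 6, 6): truth gives 0; no alternative beats it.
Others report (6, 6, 18): truth gives 0; no alternative beats it.
(Checking all 125 profiles: 15 have a profitable deviation, 110 do not.)

15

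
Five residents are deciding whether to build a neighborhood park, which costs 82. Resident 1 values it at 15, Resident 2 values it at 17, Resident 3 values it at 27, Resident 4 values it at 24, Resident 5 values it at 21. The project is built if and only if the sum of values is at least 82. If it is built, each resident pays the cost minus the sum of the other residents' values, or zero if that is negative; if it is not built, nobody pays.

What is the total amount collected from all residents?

7

Total value 104 ≥ cost 82, so it is built.
Resident 1: others sum to 89; max(0, 82 - 89) = 0.
Resident 2: others sum to 87; max(0, 82 - 87) = 0.
Resident 3: others sum to 77; max(0, 82 - 77) = 5.
Resident 4: others sum to 80; max(0, 82 - 80) = 2.
Resident 5: others sum to 83; max(0, 82 - 83) = 0.
Total collected = 0 + 0 + 5 + 2 + 0 = 7.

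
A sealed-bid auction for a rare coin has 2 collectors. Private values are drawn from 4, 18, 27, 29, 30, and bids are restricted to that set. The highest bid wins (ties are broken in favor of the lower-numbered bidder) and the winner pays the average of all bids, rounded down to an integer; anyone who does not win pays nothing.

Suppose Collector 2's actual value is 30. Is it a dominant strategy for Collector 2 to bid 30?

No

Consider the case where Collector 1 bids 4.
Truthful bid 30: wins, pays 17, utility 30 - 17 = 13.
Bid 18 instead: wins, pays 11, utility 30 - 11 = 19.
Since 19 > 13, bidding 18 is strictly better here, so truthful bidding is not dominant.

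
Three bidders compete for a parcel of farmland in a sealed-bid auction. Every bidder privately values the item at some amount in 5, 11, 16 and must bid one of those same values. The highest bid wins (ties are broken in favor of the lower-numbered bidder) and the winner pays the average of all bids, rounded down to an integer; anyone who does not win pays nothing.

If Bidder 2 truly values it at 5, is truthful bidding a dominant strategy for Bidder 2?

Yes

Check each profile of the others' bids and compare truth against every alternative bid.
Others bid (5, 11): truth gives 0, best alternative gives -4.
Others bid (5, 5): truth gives 0, best alternative gives -2.
Others bid (5, 16): truth gives 0, best alternative gives 0.
Others bid (11, 5): truth gives 0, best alternative gives 0.
Others bid (11, 11): truth gives 0, best alternative gives 0.
Others bid (11, 16): truth gives 0, best alternative gives 0.
(Remaining 3 profiles checked similarly; truth is weakly best in each.)
In every case the truthful bid is at least as good as any alternative, so it is a dominant strategy.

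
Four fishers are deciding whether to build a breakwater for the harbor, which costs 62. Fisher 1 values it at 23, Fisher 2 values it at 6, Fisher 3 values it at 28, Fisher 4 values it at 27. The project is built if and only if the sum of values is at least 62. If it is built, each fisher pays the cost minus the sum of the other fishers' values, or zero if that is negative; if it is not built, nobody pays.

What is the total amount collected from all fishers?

Total value 84 ≥ cost 62, so it is built.
Fisher 1: others sum to 61; max(0, 62 - 61) = 1.
Fisher 2: others sum to 78; max(0, 62 - 78) = 0.
Fisher 3: others sum to 56; max(0, 62 - 56) = 6.
Fisher 4: others sum to 57; max(0, 62 - 57) = 5.
Total collected = 1 + 0 + 6 + 5 = 12.

12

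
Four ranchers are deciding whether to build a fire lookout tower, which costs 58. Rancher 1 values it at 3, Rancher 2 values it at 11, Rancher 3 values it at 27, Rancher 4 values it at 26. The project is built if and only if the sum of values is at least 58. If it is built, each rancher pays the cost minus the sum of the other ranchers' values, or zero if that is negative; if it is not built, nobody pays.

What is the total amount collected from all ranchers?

Total value 67 ≥ cost 58, so it is built.
Rancher 1: others sum to 64; max(0, 58 - 64) = 0.
Rancher 2: others sum to 56; max(0, 58 - 56) = 2.
Rancher 3: others sum to 40; max(0, 58 - 40) = 18.
Rancher 4: others sum to 41; max(0, 58 - 41) = 17.
Total collected = 0 + 2 + 18 + 17 = 37.

37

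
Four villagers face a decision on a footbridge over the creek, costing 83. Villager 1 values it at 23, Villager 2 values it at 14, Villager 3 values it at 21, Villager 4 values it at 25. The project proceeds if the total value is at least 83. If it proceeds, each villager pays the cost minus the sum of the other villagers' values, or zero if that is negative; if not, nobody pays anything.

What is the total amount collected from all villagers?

83

Total value 83 ≥ cost 83, so it is built.
Villager 1: others sum to 60; max(0, 83 - 60) = 23.
Villager 2: others sum to 69; max(0, 83 - 69) = 14.
Villager 3: others sum to 62; max(0, 83 - 62) = 21.
Villager 4: others sum to 58; max(0, 83 - 58) = 25.
Total collected = 23 + 14 + 21 + 25 = 83.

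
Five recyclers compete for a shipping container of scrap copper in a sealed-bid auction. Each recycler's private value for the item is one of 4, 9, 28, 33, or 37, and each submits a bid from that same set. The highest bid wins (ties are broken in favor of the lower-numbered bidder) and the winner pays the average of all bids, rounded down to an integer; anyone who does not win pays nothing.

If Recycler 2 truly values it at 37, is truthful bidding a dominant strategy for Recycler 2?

Consider the case where Recycler 1 bids 4, Recycler 3 bids 4, Recycler 4 bids 4 and Recycler 5 bids 4.
Truthful bid 37: wins, pays 10, utility 37 - 10 = 27.
Bid 9 instead: wins, pays 5, utility 37 - 5 = 32.
Since 32 > 27, bidding 9 is strictly better here, so truthful bidding is not dominant.

No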